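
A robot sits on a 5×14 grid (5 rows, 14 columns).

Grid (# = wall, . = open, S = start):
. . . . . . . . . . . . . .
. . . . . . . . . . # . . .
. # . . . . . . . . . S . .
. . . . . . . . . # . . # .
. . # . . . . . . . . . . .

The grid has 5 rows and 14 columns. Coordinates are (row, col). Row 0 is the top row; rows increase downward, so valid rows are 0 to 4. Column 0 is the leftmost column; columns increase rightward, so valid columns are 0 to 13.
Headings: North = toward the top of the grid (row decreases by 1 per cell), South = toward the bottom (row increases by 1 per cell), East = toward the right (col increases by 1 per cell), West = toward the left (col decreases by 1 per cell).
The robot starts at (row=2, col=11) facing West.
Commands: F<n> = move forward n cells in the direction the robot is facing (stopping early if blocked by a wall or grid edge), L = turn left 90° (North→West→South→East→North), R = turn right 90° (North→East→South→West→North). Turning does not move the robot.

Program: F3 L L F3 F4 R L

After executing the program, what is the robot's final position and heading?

Answer: Final position: (row=2, col=13), facing East

Derivation:
Start: (row=2, col=11), facing West
  F3: move forward 3, now at (row=2, col=8)
  L: turn left, now facing South
  L: turn left, now facing East
  F3: move forward 3, now at (row=2, col=11)
  F4: move forward 2/4 (blocked), now at (row=2, col=13)
  R: turn right, now facing South
  L: turn left, now facing East
Final: (row=2, col=13), facing East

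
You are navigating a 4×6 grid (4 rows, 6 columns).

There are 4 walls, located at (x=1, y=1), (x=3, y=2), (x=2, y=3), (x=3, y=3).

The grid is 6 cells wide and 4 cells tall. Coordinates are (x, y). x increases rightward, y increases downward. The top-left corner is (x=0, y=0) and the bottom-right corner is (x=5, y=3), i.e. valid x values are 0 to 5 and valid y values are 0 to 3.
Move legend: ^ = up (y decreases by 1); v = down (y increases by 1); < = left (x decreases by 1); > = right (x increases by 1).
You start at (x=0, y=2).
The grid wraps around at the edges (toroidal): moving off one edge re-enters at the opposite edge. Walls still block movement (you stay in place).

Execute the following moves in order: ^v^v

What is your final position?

Start: (x=0, y=2)
  ^ (up): (x=0, y=2) -> (x=0, y=1)
  v (down): (x=0, y=1) -> (x=0, y=2)
  ^ (up): (x=0, y=2) -> (x=0, y=1)
  v (down): (x=0, y=1) -> (x=0, y=2)
Final: (x=0, y=2)

Answer: Final position: (x=0, y=2)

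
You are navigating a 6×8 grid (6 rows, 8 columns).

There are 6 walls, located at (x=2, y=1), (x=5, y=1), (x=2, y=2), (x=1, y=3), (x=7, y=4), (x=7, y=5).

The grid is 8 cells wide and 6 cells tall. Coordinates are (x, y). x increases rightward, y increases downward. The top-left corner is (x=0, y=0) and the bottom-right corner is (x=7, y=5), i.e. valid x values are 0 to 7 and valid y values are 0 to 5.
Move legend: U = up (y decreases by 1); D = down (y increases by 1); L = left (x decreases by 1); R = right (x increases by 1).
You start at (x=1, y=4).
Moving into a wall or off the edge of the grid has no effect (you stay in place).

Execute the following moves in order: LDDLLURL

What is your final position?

Answer: Final position: (x=0, y=4)

Derivation:
Start: (x=1, y=4)
  L (left): (x=1, y=4) -> (x=0, y=4)
  D (down): (x=0, y=4) -> (x=0, y=5)
  D (down): blocked, stay at (x=0, y=5)
  L (left): blocked, stay at (x=0, y=5)
  L (left): blocked, stay at (x=0, y=5)
  U (up): (x=0, y=5) -> (x=0, y=4)
  R (right): (x=0, y=4) -> (x=1, y=4)
  L (left): (x=1, y=4) -> (x=0, y=4)
Final: (x=0, y=4)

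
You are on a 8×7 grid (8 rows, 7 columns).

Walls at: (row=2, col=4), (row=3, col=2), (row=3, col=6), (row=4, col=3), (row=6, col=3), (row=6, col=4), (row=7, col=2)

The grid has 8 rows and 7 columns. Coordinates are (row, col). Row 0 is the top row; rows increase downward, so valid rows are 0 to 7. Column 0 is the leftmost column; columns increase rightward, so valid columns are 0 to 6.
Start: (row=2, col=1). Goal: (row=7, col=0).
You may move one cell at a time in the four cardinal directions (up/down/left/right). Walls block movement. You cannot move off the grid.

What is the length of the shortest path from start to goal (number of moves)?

BFS from (row=2, col=1) until reaching (row=7, col=0):
  Distance 0: (row=2, col=1)
  Distance 1: (row=1, col=1), (row=2, col=0), (row=2, col=2), (row=3, col=1)
  Distance 2: (row=0, col=1), (row=1, col=0), (row=1, col=2), (row=2, col=3), (row=3, col=0), (row=4, col=1)
  Distance 3: (row=0, col=0), (row=0, col=2), (row=1, col=3), (row=3, col=3), (row=4, col=0), (row=4, col=2), (row=5, col=1)
  Distance 4: (row=0, col=3), (row=1, col=4), (row=3, col=4), (row=5, col=0), (row=5, col=2), (row=6, col=1)
  Distance 5: (row=0, col=4), (row=1, col=5), (row=3, col=5), (row=4, col=4), (row=5, col=3), (row=6, col=0), (row=6, col=2), (row=7, col=1)
  Distance 6: (row=0, col=5), (row=1, col=6), (row=2, col=5), (row=4, col=5), (row=5, col=4), (row=7, col=0)  <- goal reached here
One shortest path (6 moves): (row=2, col=1) -> (row=2, col=0) -> (row=3, col=0) -> (row=4, col=0) -> (row=5, col=0) -> (row=6, col=0) -> (row=7, col=0)

Answer: Shortest path length: 6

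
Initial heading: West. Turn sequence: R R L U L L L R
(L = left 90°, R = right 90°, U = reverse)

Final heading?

Answer: Final heading: North

Derivation:
Start: West
  R (right (90° clockwise)) -> North
  R (right (90° clockwise)) -> East
  L (left (90° counter-clockwise)) -> North
  U (U-turn (180°)) -> South
  L (left (90° counter-clockwise)) -> East
  L (left (90° counter-clockwise)) -> North
  L (left (90° counter-clockwise)) -> West
  R (right (90° clockwise)) -> North
Final: North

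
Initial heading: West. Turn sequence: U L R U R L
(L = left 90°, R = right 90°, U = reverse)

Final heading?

Start: West
  U (U-turn (180°)) -> East
  L (left (90° counter-clockwise)) -> North
  R (right (90° clockwise)) -> East
  U (U-turn (180°)) -> West
  R (right (90° clockwise)) -> North
  L (left (90° counter-clockwise)) -> West
Final: West

Answer: Final heading: West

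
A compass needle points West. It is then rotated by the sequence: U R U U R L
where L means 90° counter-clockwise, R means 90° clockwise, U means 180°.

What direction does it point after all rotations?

Answer: Final heading: South

Derivation:
Start: West
  U (U-turn (180°)) -> East
  R (right (90° clockwise)) -> South
  U (U-turn (180°)) -> North
  U (U-turn (180°)) -> South
  R (right (90° clockwise)) -> West
  L (left (90° counter-clockwise)) -> South
Final: South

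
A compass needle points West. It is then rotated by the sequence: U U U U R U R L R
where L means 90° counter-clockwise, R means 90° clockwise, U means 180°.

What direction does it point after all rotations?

Start: West
  U (U-turn (180°)) -> East
  U (U-turn (180°)) -> West
  U (U-turn (180°)) -> East
  U (U-turn (180°)) -> West
  R (right (90° clockwise)) -> North
  U (U-turn (180°)) -> South
  R (right (90° clockwise)) -> West
  L (left (90° counter-clockwise)) -> South
  R (right (90° clockwise)) -> West
Final: West

Answer: Final heading: West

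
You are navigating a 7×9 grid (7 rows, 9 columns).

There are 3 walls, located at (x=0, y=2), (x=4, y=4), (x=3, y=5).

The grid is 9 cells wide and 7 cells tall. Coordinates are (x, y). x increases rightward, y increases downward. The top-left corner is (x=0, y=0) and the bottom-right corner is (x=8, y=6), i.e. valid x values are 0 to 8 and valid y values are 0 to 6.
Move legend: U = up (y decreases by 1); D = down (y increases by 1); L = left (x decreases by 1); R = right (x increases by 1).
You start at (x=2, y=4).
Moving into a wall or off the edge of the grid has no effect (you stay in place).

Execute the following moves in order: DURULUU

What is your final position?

Answer: Final position: (x=2, y=1)

Derivation:
Start: (x=2, y=4)
  D (down): (x=2, y=4) -> (x=2, y=5)
  U (up): (x=2, y=5) -> (x=2, y=4)
  R (right): (x=2, y=4) -> (x=3, y=4)
  U (up): (x=3, y=4) -> (x=3, y=3)
  L (left): (x=3, y=3) -> (x=2, y=3)
  U (up): (x=2, y=3) -> (x=2, y=2)
  U (up): (x=2, y=2) -> (x=2, y=1)
Final: (x=2, y=1)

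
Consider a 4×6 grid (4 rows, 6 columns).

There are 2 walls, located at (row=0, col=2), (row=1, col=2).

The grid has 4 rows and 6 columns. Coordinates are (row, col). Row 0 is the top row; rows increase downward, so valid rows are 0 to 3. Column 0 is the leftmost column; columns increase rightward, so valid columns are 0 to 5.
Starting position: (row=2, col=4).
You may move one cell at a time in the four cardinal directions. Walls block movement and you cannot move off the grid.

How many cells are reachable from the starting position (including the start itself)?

BFS flood-fill from (row=2, col=4):
  Distance 0: (row=2, col=4)
  Distance 1: (row=1, col=4), (row=2, col=3), (row=2, col=5), (row=3, col=4)
  Distance 2: (row=0, col=4), (row=1, col=3), (row=1, col=5), (row=2, col=2), (row=3, col=3), (row=3, col=5)
  Distance 3: (row=0, col=3), (row=0, col=5), (row=2, col=1), (row=3, col=2)
  Distance 4: (row=1, col=1), (row=2, col=0), (row=3, col=1)
  Distance 5: (row=0, col=1), (row=1, col=0), (row=3, col=0)
  Distance 6: (row=0, col=0)
Total reachable: 22 (grid has 22 open cells total)

Answer: Reachable cells: 22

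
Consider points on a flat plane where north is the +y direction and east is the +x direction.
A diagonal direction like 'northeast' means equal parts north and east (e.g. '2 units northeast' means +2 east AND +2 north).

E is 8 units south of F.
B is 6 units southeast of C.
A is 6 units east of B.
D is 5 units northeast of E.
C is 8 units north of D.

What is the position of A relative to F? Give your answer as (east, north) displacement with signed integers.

Answer: A is at (east=17, north=-1) relative to F.

Derivation:
Place F at the origin (east=0, north=0).
  E is 8 units south of F: delta (east=+0, north=-8); E at (east=0, north=-8).
  D is 5 units northeast of E: delta (east=+5, north=+5); D at (east=5, north=-3).
  C is 8 units north of D: delta (east=+0, north=+8); C at (east=5, north=5).
  B is 6 units southeast of C: delta (east=+6, north=-6); B at (east=11, north=-1).
  A is 6 units east of B: delta (east=+6, north=+0); A at (east=17, north=-1).
Therefore A relative to F: (east=17, north=-1).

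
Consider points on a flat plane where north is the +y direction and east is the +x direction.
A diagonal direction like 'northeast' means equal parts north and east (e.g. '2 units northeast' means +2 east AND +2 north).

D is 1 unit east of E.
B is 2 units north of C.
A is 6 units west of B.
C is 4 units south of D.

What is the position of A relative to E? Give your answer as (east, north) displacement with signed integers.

Answer: A is at (east=-5, north=-2) relative to E.

Derivation:
Place E at the origin (east=0, north=0).
  D is 1 unit east of E: delta (east=+1, north=+0); D at (east=1, north=0).
  C is 4 units south of D: delta (east=+0, north=-4); C at (east=1, north=-4).
  B is 2 units north of C: delta (east=+0, north=+2); B at (east=1, north=-2).
  A is 6 units west of B: delta (east=-6, north=+0); A at (east=-5, north=-2).
Therefore A relative to E: (east=-5, north=-2).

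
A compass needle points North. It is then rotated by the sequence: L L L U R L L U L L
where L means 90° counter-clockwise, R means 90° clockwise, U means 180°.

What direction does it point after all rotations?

Start: North
  L (left (90° counter-clockwise)) -> West
  L (left (90° counter-clockwise)) -> South
  L (left (90° counter-clockwise)) -> East
  U (U-turn (180°)) -> West
  R (right (90° clockwise)) -> North
  L (left (90° counter-clockwise)) -> West
  L (left (90° counter-clockwise)) -> South
  U (U-turn (180°)) -> North
  L (left (90° counter-clockwise)) -> West
  L (left (90° counter-clockwise)) -> South
Final: South

Answer: Final heading: South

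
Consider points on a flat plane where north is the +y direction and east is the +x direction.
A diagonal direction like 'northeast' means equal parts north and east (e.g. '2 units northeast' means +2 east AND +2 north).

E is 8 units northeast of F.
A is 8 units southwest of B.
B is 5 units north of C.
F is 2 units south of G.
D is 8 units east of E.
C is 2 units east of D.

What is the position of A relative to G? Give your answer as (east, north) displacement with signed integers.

Answer: A is at (east=10, north=3) relative to G.

Derivation:
Place G at the origin (east=0, north=0).
  F is 2 units south of G: delta (east=+0, north=-2); F at (east=0, north=-2).
  E is 8 units northeast of F: delta (east=+8, north=+8); E at (east=8, north=6).
  D is 8 units east of E: delta (east=+8, north=+0); D at (east=16, north=6).
  C is 2 units east of D: delta (east=+2, north=+0); C at (east=18, north=6).
  B is 5 units north of C: delta (east=+0, north=+5); B at (east=18, north=11).
  A is 8 units southwest of B: delta (east=-8, north=-8); A at (east=10, north=3).
Therefore A relative to G: (east=10, north=3).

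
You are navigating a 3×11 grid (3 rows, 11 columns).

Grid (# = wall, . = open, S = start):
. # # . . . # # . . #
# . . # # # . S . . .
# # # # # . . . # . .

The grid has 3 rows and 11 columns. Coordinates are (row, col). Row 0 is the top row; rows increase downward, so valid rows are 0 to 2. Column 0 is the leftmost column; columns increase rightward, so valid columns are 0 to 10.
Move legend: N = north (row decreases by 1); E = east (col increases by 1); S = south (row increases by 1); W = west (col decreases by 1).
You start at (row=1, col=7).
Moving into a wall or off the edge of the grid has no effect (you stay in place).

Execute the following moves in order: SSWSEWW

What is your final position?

Start: (row=1, col=7)
  S (south): (row=1, col=7) -> (row=2, col=7)
  S (south): blocked, stay at (row=2, col=7)
  W (west): (row=2, col=7) -> (row=2, col=6)
  S (south): blocked, stay at (row=2, col=6)
  E (east): (row=2, col=6) -> (row=2, col=7)
  W (west): (row=2, col=7) -> (row=2, col=6)
  W (west): (row=2, col=6) -> (row=2, col=5)
Final: (row=2, col=5)

Answer: Final position: (row=2, col=5)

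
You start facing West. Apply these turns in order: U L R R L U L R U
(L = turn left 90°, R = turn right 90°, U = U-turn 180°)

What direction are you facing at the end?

Answer: Final heading: East

Derivation:
Start: West
  U (U-turn (180°)) -> East
  L (left (90° counter-clockwise)) -> North
  R (right (90° clockwise)) -> East
  R (right (90° clockwise)) -> South
  L (left (90° counter-clockwise)) -> East
  U (U-turn (180°)) -> West
  L (left (90° counter-clockwise)) -> South
  R (right (90° clockwise)) -> West
  U (U-turn (180°)) -> East
Final: East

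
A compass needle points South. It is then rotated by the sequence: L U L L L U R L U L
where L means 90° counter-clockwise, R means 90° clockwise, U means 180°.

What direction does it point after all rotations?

Answer: Final heading: West

Derivation:
Start: South
  L (left (90° counter-clockwise)) -> East
  U (U-turn (180°)) -> West
  L (left (90° counter-clockwise)) -> South
  L (left (90° counter-clockwise)) -> East
  L (left (90° counter-clockwise)) -> North
  U (U-turn (180°)) -> South
  R (right (90° clockwise)) -> West
  L (left (90° counter-clockwise)) -> South
  U (U-turn (180°)) -> North
  L (left (90° counter-clockwise)) -> West
Final: West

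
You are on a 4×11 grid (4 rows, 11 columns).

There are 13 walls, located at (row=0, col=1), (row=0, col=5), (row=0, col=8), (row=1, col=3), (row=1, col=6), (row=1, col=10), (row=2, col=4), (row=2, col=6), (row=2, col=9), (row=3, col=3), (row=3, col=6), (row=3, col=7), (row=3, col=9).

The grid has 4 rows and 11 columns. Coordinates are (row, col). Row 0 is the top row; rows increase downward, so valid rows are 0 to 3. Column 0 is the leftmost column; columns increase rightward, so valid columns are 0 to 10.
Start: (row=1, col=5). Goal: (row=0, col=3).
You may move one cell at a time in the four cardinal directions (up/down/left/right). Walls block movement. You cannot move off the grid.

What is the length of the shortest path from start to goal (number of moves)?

Answer: Shortest path length: 3

Derivation:
BFS from (row=1, col=5) until reaching (row=0, col=3):
  Distance 0: (row=1, col=5)
  Distance 1: (row=1, col=4), (row=2, col=5)
  Distance 2: (row=0, col=4), (row=3, col=5)
  Distance 3: (row=0, col=3), (row=3, col=4)  <- goal reached here
One shortest path (3 moves): (row=1, col=5) -> (row=1, col=4) -> (row=0, col=4) -> (row=0, col=3)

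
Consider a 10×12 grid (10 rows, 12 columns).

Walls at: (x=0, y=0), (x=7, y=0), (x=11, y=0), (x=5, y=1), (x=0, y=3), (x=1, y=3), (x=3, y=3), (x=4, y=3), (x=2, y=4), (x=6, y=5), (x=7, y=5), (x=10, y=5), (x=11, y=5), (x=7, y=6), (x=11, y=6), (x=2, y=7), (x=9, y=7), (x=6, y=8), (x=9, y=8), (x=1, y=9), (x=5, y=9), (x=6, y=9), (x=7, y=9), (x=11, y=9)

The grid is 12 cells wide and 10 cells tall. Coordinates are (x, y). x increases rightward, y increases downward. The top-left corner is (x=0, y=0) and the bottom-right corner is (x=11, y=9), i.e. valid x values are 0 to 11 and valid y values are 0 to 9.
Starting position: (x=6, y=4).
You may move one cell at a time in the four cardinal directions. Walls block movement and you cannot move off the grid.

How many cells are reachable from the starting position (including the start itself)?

BFS flood-fill from (x=6, y=4):
  Distance 0: (x=6, y=4)
  Distance 1: (x=6, y=3), (x=5, y=4), (x=7, y=4)
  Distance 2: (x=6, y=2), (x=5, y=3), (x=7, y=3), (x=4, y=4), (x=8, y=4), (x=5, y=5)
  Distance 3: (x=6, y=1), (x=5, y=2), (x=7, y=2), (x=8, y=3), (x=3, y=4), (x=9, y=4), (x=4, y=5), (x=8, y=5), (x=5, y=6)
  Distance 4: (x=6, y=0), (x=7, y=1), (x=4, y=2), (x=8, y=2), (x=9, y=3), (x=10, y=4), (x=3, y=5), (x=9, y=5), (x=4, y=6), (x=6, y=6), (x=8, y=6), (x=5, y=7)
  Distance 5: (x=5, y=0), (x=4, y=1), (x=8, y=1), (x=3, y=2), (x=9, y=2), (x=10, y=3), (x=11, y=4), (x=2, y=5), (x=3, y=6), (x=9, y=6), (x=4, y=7), (x=6, y=7), (x=8, y=7), (x=5, y=8)
  Distance 6: (x=4, y=0), (x=8, y=0), (x=3, y=1), (x=9, y=1), (x=2, y=2), (x=10, y=2), (x=11, y=3), (x=1, y=5), (x=2, y=6), (x=10, y=6), (x=3, y=7), (x=7, y=7), (x=4, y=8), (x=8, y=8)
  Distance 7: (x=3, y=0), (x=9, y=0), (x=2, y=1), (x=10, y=1), (x=1, y=2), (x=11, y=2), (x=2, y=3), (x=1, y=4), (x=0, y=5), (x=1, y=6), (x=10, y=7), (x=3, y=8), (x=7, y=8), (x=4, y=9), (x=8, y=9)
  Distance 8: (x=2, y=0), (x=10, y=0), (x=1, y=1), (x=11, y=1), (x=0, y=2), (x=0, y=4), (x=0, y=6), (x=1, y=7), (x=11, y=7), (x=2, y=8), (x=10, y=8), (x=3, y=9), (x=9, y=9)
  Distance 9: (x=1, y=0), (x=0, y=1), (x=0, y=7), (x=1, y=8), (x=11, y=8), (x=2, y=9), (x=10, y=9)
  Distance 10: (x=0, y=8)
  Distance 11: (x=0, y=9)
Total reachable: 96 (grid has 96 open cells total)

Answer: Reachable cells: 96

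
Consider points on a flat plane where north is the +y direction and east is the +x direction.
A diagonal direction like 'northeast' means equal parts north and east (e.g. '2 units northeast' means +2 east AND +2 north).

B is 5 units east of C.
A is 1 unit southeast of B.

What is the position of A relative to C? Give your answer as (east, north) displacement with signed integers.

Place C at the origin (east=0, north=0).
  B is 5 units east of C: delta (east=+5, north=+0); B at (east=5, north=0).
  A is 1 unit southeast of B: delta (east=+1, north=-1); A at (east=6, north=-1).
Therefore A relative to C: (east=6, north=-1).

Answer: A is at (east=6, north=-1) relative to C.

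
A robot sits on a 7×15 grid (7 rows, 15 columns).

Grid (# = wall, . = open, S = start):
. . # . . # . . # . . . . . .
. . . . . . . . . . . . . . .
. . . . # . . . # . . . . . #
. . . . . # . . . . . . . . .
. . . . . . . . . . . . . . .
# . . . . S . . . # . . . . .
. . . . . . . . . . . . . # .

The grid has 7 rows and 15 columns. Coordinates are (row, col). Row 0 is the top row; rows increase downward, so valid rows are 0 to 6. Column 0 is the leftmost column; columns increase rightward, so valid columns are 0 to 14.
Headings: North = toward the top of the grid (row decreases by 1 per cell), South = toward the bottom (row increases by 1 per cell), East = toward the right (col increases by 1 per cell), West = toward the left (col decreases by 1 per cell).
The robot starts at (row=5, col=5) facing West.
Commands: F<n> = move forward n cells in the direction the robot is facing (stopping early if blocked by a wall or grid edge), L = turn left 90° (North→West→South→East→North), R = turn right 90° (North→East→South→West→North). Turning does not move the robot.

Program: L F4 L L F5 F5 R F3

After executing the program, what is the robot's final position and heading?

Answer: Final position: (row=4, col=8), facing East

Derivation:
Start: (row=5, col=5), facing West
  L: turn left, now facing South
  F4: move forward 1/4 (blocked), now at (row=6, col=5)
  L: turn left, now facing East
  L: turn left, now facing North
  F5: move forward 2/5 (blocked), now at (row=4, col=5)
  F5: move forward 0/5 (blocked), now at (row=4, col=5)
  R: turn right, now facing East
  F3: move forward 3, now at (row=4, col=8)
Final: (row=4, col=8), facing East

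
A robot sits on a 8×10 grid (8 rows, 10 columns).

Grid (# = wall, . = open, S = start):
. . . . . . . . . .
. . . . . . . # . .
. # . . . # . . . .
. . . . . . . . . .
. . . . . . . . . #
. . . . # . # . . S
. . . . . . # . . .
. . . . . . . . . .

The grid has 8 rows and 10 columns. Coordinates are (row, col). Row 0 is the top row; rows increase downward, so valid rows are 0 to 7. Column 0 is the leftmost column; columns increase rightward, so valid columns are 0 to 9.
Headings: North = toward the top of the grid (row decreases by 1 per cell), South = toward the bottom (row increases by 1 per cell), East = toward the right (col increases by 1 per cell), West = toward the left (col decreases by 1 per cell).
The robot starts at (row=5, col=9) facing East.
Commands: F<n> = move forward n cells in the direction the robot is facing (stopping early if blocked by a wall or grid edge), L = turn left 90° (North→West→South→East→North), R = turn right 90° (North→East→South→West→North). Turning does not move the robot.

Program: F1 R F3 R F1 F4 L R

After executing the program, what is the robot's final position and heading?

Start: (row=5, col=9), facing East
  F1: move forward 0/1 (blocked), now at (row=5, col=9)
  R: turn right, now facing South
  F3: move forward 2/3 (blocked), now at (row=7, col=9)
  R: turn right, now facing West
  F1: move forward 1, now at (row=7, col=8)
  F4: move forward 4, now at (row=7, col=4)
  L: turn left, now facing South
  R: turn right, now facing West
Final: (row=7, col=4), facing West

Answer: Final position: (row=7, col=4), facing West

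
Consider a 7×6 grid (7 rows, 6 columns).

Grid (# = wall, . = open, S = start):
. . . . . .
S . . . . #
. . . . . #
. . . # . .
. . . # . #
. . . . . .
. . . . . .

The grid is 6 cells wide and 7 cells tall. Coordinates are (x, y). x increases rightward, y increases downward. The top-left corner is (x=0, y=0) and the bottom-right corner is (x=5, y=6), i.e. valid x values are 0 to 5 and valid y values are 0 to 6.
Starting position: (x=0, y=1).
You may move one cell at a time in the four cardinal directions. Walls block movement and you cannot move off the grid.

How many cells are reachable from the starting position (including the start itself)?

BFS flood-fill from (x=0, y=1):
  Distance 0: (x=0, y=1)
  Distance 1: (x=0, y=0), (x=1, y=1), (x=0, y=2)
  Distance 2: (x=1, y=0), (x=2, y=1), (x=1, y=2), (x=0, y=3)
  Distance 3: (x=2, y=0), (x=3, y=1), (x=2, y=2), (x=1, y=3), (x=0, y=4)
  Distance 4: (x=3, y=0), (x=4, y=1), (x=3, y=2), (x=2, y=3), (x=1, y=4), (x=0, y=5)
  Distance 5: (x=4, y=0), (x=4, y=2), (x=2, y=4), (x=1, y=5), (x=0, y=6)
  Distance 6: (x=5, y=0), (x=4, y=3), (x=2, y=5), (x=1, y=6)
  Distance 7: (x=5, y=3), (x=4, y=4), (x=3, y=5), (x=2, y=6)
  Distance 8: (x=4, y=5), (x=3, y=6)
  Distance 9: (x=5, y=5), (x=4, y=6)
  Distance 10: (x=5, y=6)
Total reachable: 37 (grid has 37 open cells total)

Answer: Reachable cells: 37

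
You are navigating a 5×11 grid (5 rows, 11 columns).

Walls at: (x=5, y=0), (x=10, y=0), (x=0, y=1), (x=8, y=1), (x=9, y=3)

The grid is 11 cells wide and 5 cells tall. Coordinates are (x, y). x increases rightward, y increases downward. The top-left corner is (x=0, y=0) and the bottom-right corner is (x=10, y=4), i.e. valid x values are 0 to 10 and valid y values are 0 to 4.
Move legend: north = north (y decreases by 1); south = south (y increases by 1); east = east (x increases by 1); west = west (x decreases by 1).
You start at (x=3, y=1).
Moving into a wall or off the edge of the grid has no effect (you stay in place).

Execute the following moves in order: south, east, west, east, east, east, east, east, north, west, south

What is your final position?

Start: (x=3, y=1)
  south (south): (x=3, y=1) -> (x=3, y=2)
  east (east): (x=3, y=2) -> (x=4, y=2)
  west (west): (x=4, y=2) -> (x=3, y=2)
  east (east): (x=3, y=2) -> (x=4, y=2)
  east (east): (x=4, y=2) -> (x=5, y=2)
  east (east): (x=5, y=2) -> (x=6, y=2)
  east (east): (x=6, y=2) -> (x=7, y=2)
  east (east): (x=7, y=2) -> (x=8, y=2)
  north (north): blocked, stay at (x=8, y=2)
  west (west): (x=8, y=2) -> (x=7, y=2)
  south (south): (x=7, y=2) -> (x=7, y=3)
Final: (x=7, y=3)

Answer: Final position: (x=7, y=3)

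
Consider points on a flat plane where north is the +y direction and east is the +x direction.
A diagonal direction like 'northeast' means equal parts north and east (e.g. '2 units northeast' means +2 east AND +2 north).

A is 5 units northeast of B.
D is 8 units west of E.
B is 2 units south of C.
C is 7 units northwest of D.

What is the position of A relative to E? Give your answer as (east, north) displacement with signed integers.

Answer: A is at (east=-10, north=10) relative to E.

Derivation:
Place E at the origin (east=0, north=0).
  D is 8 units west of E: delta (east=-8, north=+0); D at (east=-8, north=0).
  C is 7 units northwest of D: delta (east=-7, north=+7); C at (east=-15, north=7).
  B is 2 units south of C: delta (east=+0, north=-2); B at (east=-15, north=5).
  A is 5 units northeast of B: delta (east=+5, north=+5); A at (east=-10, north=10).
Therefore A relative to E: (east=-10, north=10).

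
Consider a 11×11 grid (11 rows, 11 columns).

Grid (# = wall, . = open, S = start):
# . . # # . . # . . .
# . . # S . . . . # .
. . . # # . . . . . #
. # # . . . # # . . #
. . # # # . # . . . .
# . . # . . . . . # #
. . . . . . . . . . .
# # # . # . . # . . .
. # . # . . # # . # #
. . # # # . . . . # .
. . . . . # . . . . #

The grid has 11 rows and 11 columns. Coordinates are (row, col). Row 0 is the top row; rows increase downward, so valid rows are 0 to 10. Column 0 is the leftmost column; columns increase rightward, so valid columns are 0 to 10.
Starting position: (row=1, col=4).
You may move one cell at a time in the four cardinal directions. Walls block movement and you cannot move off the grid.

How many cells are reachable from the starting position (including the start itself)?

Answer: Reachable cells: 71

Derivation:
BFS flood-fill from (row=1, col=4):
  Distance 0: (row=1, col=4)
  Distance 1: (row=1, col=5)
  Distance 2: (row=0, col=5), (row=1, col=6), (row=2, col=5)
  Distance 3: (row=0, col=6), (row=1, col=7), (row=2, col=6), (row=3, col=5)
  Distance 4: (row=1, col=8), (row=2, col=7), (row=3, col=4), (row=4, col=5)
  Distance 5: (row=0, col=8), (row=2, col=8), (row=3, col=3), (row=5, col=5)
  Distance 6: (row=0, col=9), (row=2, col=9), (row=3, col=8), (row=5, col=4), (row=5, col=6), (row=6, col=5)
  Distance 7: (row=0, col=10), (row=3, col=9), (row=4, col=8), (row=5, col=7), (row=6, col=4), (row=6, col=6), (row=7, col=5)
  Distance 8: (row=1, col=10), (row=4, col=7), (row=4, col=9), (row=5, col=8), (row=6, col=3), (row=6, col=7), (row=7, col=6), (row=8, col=5)
  Distance 9: (row=4, col=10), (row=6, col=2), (row=6, col=8), (row=7, col=3), (row=8, col=4), (row=9, col=5)
  Distance 10: (row=5, col=2), (row=6, col=1), (row=6, col=9), (row=7, col=8), (row=9, col=6)
  Distance 11: (row=5, col=1), (row=6, col=0), (row=6, col=10), (row=7, col=9), (row=8, col=8), (row=9, col=7), (row=10, col=6)
  Distance 12: (row=4, col=1), (row=7, col=10), (row=9, col=8), (row=10, col=7)
  Distance 13: (row=4, col=0), (row=10, col=8)
  Distance 14: (row=3, col=0), (row=10, col=9)
  Distance 15: (row=2, col=0)
  Distance 16: (row=2, col=1)
  Distance 17: (row=1, col=1), (row=2, col=2)
  Distance 18: (row=0, col=1), (row=1, col=2)
  Distance 19: (row=0, col=2)
Total reachable: 71 (grid has 81 open cells total)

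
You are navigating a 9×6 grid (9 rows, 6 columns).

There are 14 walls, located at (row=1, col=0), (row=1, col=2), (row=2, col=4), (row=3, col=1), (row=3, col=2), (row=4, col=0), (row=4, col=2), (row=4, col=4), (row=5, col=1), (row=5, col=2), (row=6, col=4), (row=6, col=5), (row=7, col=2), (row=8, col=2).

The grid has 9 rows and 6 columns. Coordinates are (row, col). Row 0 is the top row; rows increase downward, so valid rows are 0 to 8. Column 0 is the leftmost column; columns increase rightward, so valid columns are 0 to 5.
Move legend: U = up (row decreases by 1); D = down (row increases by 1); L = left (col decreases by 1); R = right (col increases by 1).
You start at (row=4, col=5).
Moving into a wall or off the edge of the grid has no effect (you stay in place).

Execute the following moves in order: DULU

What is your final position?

Start: (row=4, col=5)
  D (down): (row=4, col=5) -> (row=5, col=5)
  U (up): (row=5, col=5) -> (row=4, col=5)
  L (left): blocked, stay at (row=4, col=5)
  U (up): (row=4, col=5) -> (row=3, col=5)
Final: (row=3, col=5)

Answer: Final position: (row=3, col=5)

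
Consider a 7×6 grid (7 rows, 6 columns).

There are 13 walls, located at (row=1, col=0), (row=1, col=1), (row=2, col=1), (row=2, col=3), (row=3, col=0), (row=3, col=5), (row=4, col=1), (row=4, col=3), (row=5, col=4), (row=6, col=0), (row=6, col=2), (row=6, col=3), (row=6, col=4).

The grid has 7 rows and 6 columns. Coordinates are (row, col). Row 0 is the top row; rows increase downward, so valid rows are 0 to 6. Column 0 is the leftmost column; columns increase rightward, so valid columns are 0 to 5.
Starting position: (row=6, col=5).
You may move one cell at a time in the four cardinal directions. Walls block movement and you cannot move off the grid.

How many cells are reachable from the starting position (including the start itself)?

Answer: Reachable cells: 28

Derivation:
BFS flood-fill from (row=6, col=5):
  Distance 0: (row=6, col=5)
  Distance 1: (row=5, col=5)
  Distance 2: (row=4, col=5)
  Distance 3: (row=4, col=4)
  Distance 4: (row=3, col=4)
  Distance 5: (row=2, col=4), (row=3, col=3)
  Distance 6: (row=1, col=4), (row=2, col=5), (row=3, col=2)
  Distance 7: (row=0, col=4), (row=1, col=3), (row=1, col=5), (row=2, col=2), (row=3, col=1), (row=4, col=2)
  Distance 8: (row=0, col=3), (row=0, col=5), (row=1, col=2), (row=5, col=2)
  Distance 9: (row=0, col=2), (row=5, col=1), (row=5, col=3)
  Distance 10: (row=0, col=1), (row=5, col=0), (row=6, col=1)
  Distance 11: (row=0, col=0), (row=4, col=0)
Total reachable: 28 (grid has 29 open cells total)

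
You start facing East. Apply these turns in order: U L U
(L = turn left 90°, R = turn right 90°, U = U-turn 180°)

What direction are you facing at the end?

Start: East
  U (U-turn (180°)) -> West
  L (left (90° counter-clockwise)) -> South
  U (U-turn (180°)) -> North
Final: North

Answer: Final heading: North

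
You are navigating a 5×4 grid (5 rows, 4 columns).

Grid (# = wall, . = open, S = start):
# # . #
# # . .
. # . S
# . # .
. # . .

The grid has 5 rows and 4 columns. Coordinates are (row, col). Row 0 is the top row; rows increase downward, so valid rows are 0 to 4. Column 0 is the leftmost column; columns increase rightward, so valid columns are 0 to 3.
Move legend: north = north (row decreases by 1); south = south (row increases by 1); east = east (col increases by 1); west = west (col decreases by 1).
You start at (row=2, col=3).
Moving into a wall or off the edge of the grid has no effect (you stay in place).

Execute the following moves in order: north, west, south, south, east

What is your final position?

Start: (row=2, col=3)
  north (north): (row=2, col=3) -> (row=1, col=3)
  west (west): (row=1, col=3) -> (row=1, col=2)
  south (south): (row=1, col=2) -> (row=2, col=2)
  south (south): blocked, stay at (row=2, col=2)
  east (east): (row=2, col=2) -> (row=2, col=3)
Final: (row=2, col=3)

Answer: Final position: (row=2, col=3)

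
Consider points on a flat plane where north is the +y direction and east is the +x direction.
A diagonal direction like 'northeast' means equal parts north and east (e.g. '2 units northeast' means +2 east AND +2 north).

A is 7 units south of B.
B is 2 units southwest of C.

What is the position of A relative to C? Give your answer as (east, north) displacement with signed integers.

Place C at the origin (east=0, north=0).
  B is 2 units southwest of C: delta (east=-2, north=-2); B at (east=-2, north=-2).
  A is 7 units south of B: delta (east=+0, north=-7); A at (east=-2, north=-9).
Therefore A relative to C: (east=-2, north=-9).

Answer: A is at (east=-2, north=-9) relative to C.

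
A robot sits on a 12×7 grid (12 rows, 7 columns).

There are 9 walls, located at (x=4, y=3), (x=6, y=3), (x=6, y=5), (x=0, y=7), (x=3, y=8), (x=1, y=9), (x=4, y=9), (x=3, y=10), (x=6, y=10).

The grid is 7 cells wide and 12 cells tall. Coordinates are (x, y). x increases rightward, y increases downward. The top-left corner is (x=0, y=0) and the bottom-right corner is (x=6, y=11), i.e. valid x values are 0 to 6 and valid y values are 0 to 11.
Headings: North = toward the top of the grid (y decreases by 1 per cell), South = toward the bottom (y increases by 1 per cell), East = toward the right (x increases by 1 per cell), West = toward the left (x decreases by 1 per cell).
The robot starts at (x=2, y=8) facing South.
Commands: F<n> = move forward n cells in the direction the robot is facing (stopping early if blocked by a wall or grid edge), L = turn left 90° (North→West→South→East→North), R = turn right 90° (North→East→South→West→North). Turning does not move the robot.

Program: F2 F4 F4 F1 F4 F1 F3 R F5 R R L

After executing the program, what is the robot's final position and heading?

Answer: Final position: (x=0, y=11), facing North

Derivation:
Start: (x=2, y=8), facing South
  F2: move forward 2, now at (x=2, y=10)
  F4: move forward 1/4 (blocked), now at (x=2, y=11)
  F4: move forward 0/4 (blocked), now at (x=2, y=11)
  F1: move forward 0/1 (blocked), now at (x=2, y=11)
  F4: move forward 0/4 (blocked), now at (x=2, y=11)
  F1: move forward 0/1 (blocked), now at (x=2, y=11)
  F3: move forward 0/3 (blocked), now at (x=2, y=11)
  R: turn right, now facing West
  F5: move forward 2/5 (blocked), now at (x=0, y=11)
  R: turn right, now facing North
  R: turn right, now facing East
  L: turn left, now facing North
Final: (x=0, y=11), facing North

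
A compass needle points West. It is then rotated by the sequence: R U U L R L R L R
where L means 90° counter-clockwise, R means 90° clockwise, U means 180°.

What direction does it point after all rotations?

Answer: Final heading: North

Derivation:
Start: West
  R (right (90° clockwise)) -> North
  U (U-turn (180°)) -> South
  U (U-turn (180°)) -> North
  L (left (90° counter-clockwise)) -> West
  R (right (90° clockwise)) -> North
  L (left (90° counter-clockwise)) -> West
  R (right (90° clockwise)) -> North
  L (left (90° counter-clockwise)) -> West
  R (right (90° clockwise)) -> North
Final: North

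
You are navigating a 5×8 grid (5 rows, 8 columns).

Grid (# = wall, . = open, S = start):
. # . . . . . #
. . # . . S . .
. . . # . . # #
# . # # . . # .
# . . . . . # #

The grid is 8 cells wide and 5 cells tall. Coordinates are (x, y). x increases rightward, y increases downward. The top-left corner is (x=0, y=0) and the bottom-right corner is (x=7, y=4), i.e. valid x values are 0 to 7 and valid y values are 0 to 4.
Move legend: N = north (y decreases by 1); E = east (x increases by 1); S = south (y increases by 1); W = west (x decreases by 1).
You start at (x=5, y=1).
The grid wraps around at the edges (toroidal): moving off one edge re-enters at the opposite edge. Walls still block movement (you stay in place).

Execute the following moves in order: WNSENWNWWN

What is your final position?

Start: (x=5, y=1)
  W (west): (x=5, y=1) -> (x=4, y=1)
  N (north): (x=4, y=1) -> (x=4, y=0)
  S (south): (x=4, y=0) -> (x=4, y=1)
  E (east): (x=4, y=1) -> (x=5, y=1)
  N (north): (x=5, y=1) -> (x=5, y=0)
  W (west): (x=5, y=0) -> (x=4, y=0)
  N (north): (x=4, y=0) -> (x=4, y=4)
  W (west): (x=4, y=4) -> (x=3, y=4)
  W (west): (x=3, y=4) -> (x=2, y=4)
  N (north): blocked, stay at (x=2, y=4)
Final: (x=2, y=4)

Answer: Final position: (x=2, y=4)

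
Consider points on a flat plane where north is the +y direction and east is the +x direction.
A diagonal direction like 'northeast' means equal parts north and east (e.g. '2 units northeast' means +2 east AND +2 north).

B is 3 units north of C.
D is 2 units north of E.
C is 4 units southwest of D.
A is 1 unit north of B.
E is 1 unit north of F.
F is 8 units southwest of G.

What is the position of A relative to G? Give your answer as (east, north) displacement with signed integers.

Place G at the origin (east=0, north=0).
  F is 8 units southwest of G: delta (east=-8, north=-8); F at (east=-8, north=-8).
  E is 1 unit north of F: delta (east=+0, north=+1); E at (east=-8, north=-7).
  D is 2 units north of E: delta (east=+0, north=+2); D at (east=-8, north=-5).
  C is 4 units southwest of D: delta (east=-4, north=-4); C at (east=-12, north=-9).
  B is 3 units north of C: delta (east=+0, north=+3); B at (east=-12, north=-6).
  A is 1 unit north of B: delta (east=+0, north=+1); A at (east=-12, north=-5).
Therefore A relative to G: (east=-12, north=-5).

Answer: A is at (east=-12, north=-5) relative to G.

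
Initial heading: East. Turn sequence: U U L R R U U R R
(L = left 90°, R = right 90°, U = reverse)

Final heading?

Start: East
  U (U-turn (180°)) -> West
  U (U-turn (180°)) -> East
  L (left (90° counter-clockwise)) -> North
  R (right (90° clockwise)) -> East
  R (right (90° clockwise)) -> South
  U (U-turn (180°)) -> North
  U (U-turn (180°)) -> South
  R (right (90° clockwise)) -> West
  R (right (90° clockwise)) -> North
Final: North

Answer: Final heading: North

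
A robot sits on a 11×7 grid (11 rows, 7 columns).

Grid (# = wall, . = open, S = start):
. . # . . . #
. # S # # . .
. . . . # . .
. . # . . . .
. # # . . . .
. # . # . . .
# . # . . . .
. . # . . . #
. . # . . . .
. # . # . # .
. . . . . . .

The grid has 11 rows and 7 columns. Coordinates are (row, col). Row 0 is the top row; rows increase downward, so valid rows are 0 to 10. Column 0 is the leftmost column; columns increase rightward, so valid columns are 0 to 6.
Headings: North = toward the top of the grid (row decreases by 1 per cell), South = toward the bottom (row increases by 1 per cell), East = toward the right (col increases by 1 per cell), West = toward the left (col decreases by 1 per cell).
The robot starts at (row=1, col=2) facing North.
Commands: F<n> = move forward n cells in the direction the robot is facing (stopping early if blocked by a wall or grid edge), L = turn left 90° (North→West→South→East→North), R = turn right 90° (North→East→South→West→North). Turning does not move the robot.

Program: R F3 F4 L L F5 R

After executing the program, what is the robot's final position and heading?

Answer: Final position: (row=1, col=2), facing North

Derivation:
Start: (row=1, col=2), facing North
  R: turn right, now facing East
  F3: move forward 0/3 (blocked), now at (row=1, col=2)
  F4: move forward 0/4 (blocked), now at (row=1, col=2)
  L: turn left, now facing North
  L: turn left, now facing West
  F5: move forward 0/5 (blocked), now at (row=1, col=2)
  R: turn right, now facing North
Final: (row=1, col=2), facing North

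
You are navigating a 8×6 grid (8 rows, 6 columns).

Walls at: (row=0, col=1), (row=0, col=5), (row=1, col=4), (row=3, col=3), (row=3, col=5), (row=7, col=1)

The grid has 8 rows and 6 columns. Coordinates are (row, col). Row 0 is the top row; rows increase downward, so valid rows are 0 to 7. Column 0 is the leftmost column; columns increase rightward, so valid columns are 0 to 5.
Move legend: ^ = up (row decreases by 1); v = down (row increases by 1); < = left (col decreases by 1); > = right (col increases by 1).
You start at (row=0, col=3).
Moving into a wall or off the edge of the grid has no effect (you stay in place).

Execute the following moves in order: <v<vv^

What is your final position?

Answer: Final position: (row=2, col=1)

Derivation:
Start: (row=0, col=3)
  < (left): (row=0, col=3) -> (row=0, col=2)
  v (down): (row=0, col=2) -> (row=1, col=2)
  < (left): (row=1, col=2) -> (row=1, col=1)
  v (down): (row=1, col=1) -> (row=2, col=1)
  v (down): (row=2, col=1) -> (row=3, col=1)
  ^ (up): (row=3, col=1) -> (row=2, col=1)
Final: (row=2, col=1)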